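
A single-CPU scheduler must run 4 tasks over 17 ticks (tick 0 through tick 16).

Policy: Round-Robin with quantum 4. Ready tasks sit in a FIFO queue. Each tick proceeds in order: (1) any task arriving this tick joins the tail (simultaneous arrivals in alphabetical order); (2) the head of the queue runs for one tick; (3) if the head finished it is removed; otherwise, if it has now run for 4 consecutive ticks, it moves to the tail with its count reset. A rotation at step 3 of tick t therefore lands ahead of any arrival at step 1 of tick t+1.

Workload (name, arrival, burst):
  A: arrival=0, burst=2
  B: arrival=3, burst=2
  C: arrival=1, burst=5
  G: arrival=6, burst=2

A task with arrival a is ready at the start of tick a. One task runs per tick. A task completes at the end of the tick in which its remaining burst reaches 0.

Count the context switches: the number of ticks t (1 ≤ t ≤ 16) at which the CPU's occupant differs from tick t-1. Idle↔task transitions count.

context switches = 5

t=0: queue=[A] q_used=0 → run A
t=1: queue=[A,C] q_used=1 → run A
t=2: queue=[C] q_used=0 → run C
t=3: queue=[C,B] q_used=1 → run C
t=4: queue=[C,B] q_used=2 → run C
t=5: queue=[C,B] q_used=3 → run C
t=6: queue=[B,C,G] q_used=0 → run B
t=7: queue=[B,C,G] q_used=1 → run B
t=8: queue=[C,G] q_used=0 → run C
t=9: queue=[G] q_used=0 → run G
t=10: queue=[G] q_used=1 → run G
t=11: (idle)
t=12: (idle)
t=13: (idle)
t=14: (idle)
t=15: (idle)
t=16: (idle)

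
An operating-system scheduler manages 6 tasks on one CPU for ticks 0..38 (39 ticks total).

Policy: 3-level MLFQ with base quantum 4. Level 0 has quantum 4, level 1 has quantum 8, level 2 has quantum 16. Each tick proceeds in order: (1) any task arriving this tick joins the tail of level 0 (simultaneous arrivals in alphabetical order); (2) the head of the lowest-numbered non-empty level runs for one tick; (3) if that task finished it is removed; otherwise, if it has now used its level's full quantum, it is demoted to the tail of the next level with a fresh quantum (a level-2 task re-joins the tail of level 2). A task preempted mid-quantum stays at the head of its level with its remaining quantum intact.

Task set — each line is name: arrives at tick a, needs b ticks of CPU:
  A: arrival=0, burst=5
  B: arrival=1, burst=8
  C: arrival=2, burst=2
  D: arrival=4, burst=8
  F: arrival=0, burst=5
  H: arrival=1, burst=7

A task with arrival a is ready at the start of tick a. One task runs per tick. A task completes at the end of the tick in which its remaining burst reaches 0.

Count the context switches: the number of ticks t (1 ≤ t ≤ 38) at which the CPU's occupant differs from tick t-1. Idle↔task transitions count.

context switches = 11

t=0: L0/L1/L2 = AF/-/- → run A
t=1: L0/L1/L2 = AFBH/-/- → run A
t=2: L0/L1/L2 = AFBHC/-/- → run A
t=3: L0/L1/L2 = AFBHC/-/- → run A
t=4: L0/L1/L2 = FBHCD/A/- → run F
t=5: L0/L1/L2 = FBHCD/A/- → run F
t=6: L0/L1/L2 = FBHCD/A/- → run F
t=7: L0/L1/L2 = FBHCD/A/- → run F
t=8: L0/L1/L2 = BHCD/AF/- → run B
t=9: L0/L1/L2 = BHCD/AF/- → run B
t=10: L0/L1/L2 = BHCD/AF/- → run B
t=11: L0/L1/L2 = BHCD/AF/- → run B
t=12: L0/L1/L2 = HCD/AFB/- → run H
t=13: L0/L1/L2 = HCD/AFB/- → run H
t=14: L0/L1/L2 = HCD/AFB/- → run H
t=15: L0/L1/L2 = HCD/AFB/- → run H
t=16: L0/L1/L2 = CD/AFBH/- → run C
t=17: L0/L1/L2 = CD/AFBH/- → run C
t=18: L0/L1/L2 = D/AFBH/- → run D
t=19: L0/L1/L2 = D/AFBH/- → run D
t=20: L0/L1/L2 = D/AFBH/- → run D
t=21: L0/L1/L2 = D/AFBH/- → run D
t=22: L0/L1/L2 = -/AFBHD/- → run A
t=23: L0/L1/L2 = -/FBHD/- → run F
t=24: L0/L1/L2 = -/BHD/- → run B
t=25: L0/L1/L2 = -/BHD/- → run B
t=26: L0/L1/L2 = -/BHD/- → run B
t=27: L0/L1/L2 = -/BHD/- → run B
t=28: L0/L1/L2 = -/HD/- → run H
t=29: L0/L1/L2 = -/HD/- → run H
t=30: L0/L1/L2 = -/HD/- → run H
t=31: L0/L1/L2 = -/D/- → run D
t=32: L0/L1/L2 = -/D/- → run D
t=33: L0/L1/L2 = -/D/- → run D
t=34: L0/L1/L2 = -/D/- → run D
t=35: (idle)
t=36: (idle)
t=37: (idle)
t=38: (idle)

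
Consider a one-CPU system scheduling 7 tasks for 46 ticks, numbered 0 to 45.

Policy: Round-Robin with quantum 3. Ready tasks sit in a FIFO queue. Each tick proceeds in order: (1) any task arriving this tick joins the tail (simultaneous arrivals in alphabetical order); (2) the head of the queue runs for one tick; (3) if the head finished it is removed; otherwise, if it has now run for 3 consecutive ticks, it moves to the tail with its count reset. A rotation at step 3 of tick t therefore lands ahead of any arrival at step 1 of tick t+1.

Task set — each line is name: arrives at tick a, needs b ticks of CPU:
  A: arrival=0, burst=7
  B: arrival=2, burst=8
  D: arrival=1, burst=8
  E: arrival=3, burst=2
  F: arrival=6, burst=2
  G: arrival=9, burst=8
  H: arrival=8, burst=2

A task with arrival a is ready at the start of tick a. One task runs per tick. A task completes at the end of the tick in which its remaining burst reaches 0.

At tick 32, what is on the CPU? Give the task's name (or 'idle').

t=0: queue=[A] q_used=0 → run A
t=1: queue=[A,D] q_used=1 → run A
t=2: queue=[A,D,B] q_used=2 → run A
t=3: queue=[D,B,A,E] q_used=0 → run D
t=4: queue=[D,B,A,E] q_used=1 → run D
t=5: queue=[D,B,A,E] q_used=2 → run D
t=6: queue=[B,A,E,D,F] q_used=0 → run B
t=7: queue=[B,A,E,D,F] q_used=1 → run B
t=8: queue=[B,A,E,D,F,H] q_used=2 → run B
t=9: queue=[A,E,D,F,H,B,G] q_used=0 → run A
t=10: queue=[A,E,D,F,H,B,G] q_used=1 → run A
t=11: queue=[A,E,D,F,H,B,G] q_used=2 → run A
t=12: queue=[E,D,F,H,B,G,A] q_used=0 → run E
t=13: queue=[E,D,F,H,B,G,A] q_used=1 → run E
t=14: queue=[D,F,H,B,G,A] q_used=0 → run D
t=15: queue=[D,F,H,B,G,A] q_used=1 → run D
t=16: queue=[D,F,H,B,G,A] q_used=2 → run D
t=17: queue=[F,H,B,G,A,D] q_used=0 → run F
t=18: queue=[F,H,B,G,A,D] q_used=1 → run F
t=19: queue=[H,B,G,A,D] q_used=0 → run H
t=20: queue=[H,B,G,A,D] q_used=1 → run H
t=21: queue=[B,G,A,D] q_used=0 → run B
t=22: queue=[B,G,A,D] q_used=1 → run B
t=23: queue=[B,G,A,D] q_used=2 → run B
t=24: queue=[G,A,D,B] q_used=0 → run G
t=25: queue=[G,A,D,B] q_used=1 → run G
t=26: queue=[G,A,D,B] q_used=2 → run G
t=27: queue=[A,D,B,G] q_used=0 → run A
t=28: queue=[D,B,G] q_used=0 → run D
t=29: queue=[D,B,G] q_used=1 → run D
t=30: queue=[B,G] q_used=0 → run B
t=31: queue=[B,G] q_used=1 → run B
t=32: queue=[G] q_used=0 → run G
t=33: queue=[G] q_used=1 → run G
t=34: queue=[G] q_used=2 → run G
t=35: queue=[G] q_used=0 → run G
t=36: queue=[G] q_used=1 → run G
t=37: (idle)
t=38: (idle)
t=39: (idle)
t=40: (idle)
t=41: (idle)
t=42: (idle)
t=43: (idle)
t=44: (idle)
t=45: (idle)

running at tick 32 = G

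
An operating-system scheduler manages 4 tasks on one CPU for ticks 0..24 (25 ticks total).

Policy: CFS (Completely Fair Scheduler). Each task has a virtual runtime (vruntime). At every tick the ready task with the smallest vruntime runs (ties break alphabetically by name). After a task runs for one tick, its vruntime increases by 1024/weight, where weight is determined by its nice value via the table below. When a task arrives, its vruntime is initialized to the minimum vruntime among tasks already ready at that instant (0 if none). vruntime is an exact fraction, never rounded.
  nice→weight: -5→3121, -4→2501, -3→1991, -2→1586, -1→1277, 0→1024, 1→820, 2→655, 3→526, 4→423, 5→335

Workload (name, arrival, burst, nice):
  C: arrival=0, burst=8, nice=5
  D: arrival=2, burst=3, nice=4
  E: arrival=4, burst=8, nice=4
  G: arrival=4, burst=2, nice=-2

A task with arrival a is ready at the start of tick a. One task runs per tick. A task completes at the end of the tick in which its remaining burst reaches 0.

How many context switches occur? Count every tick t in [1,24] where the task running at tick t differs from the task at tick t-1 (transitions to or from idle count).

t=0: vr[C=0] → run C
t=1: vr[C=1024/335] → run C
t=2: vr[C=2048/335 D=2048/335] → run C
t=3: vr[C=3072/335 D=2048/335] → run D
t=4: vr[C=3072/335 D=1209344/141705 E=1209344/141705 G=1209344/141705] → run D
t=5: vr[C=3072/335 D=1552384/141705 E=1209344/141705 G=1209344/141705] → run E
t=6: vr[C=3072/335 D=1552384/141705 E=1552384/141705 G=1209344/141705] → run G
t=7: vr[C=3072/335 D=1552384/141705 E=1552384/141705 G=1031562752/112372065] → run C
t=8: vr[C=4096/335 D=1552384/141705 E=1552384/141705 G=1031562752/112372065] → run G
t=9: vr[C=4096/335 D=1552384/141705 E=1552384/141705] → run D
t=10: vr[C=4096/335 E=1552384/141705] → run E
t=11: vr[C=4096/335 E=631808/47235] → run C
t=12: vr[C=1024/67 E=631808/47235] → run E
t=13: vr[C=1024/67 E=2238464/141705] → run C
t=14: vr[C=6144/335 E=2238464/141705] → run E
t=15: vr[C=6144/335 E=2581504/141705] → run E
t=16: vr[C=6144/335 E=974848/47235] → run C
t=17: vr[C=7168/335 E=974848/47235] → run E
t=18: vr[C=7168/335 E=3267584/141705] → run C
t=19: vr[E=3267584/141705] → run E
t=20: vr[E=3610624/141705] → run E
t=21: (idle)
t=22: (idle)
t=23: (idle)
t=24: (idle)

context switches = 16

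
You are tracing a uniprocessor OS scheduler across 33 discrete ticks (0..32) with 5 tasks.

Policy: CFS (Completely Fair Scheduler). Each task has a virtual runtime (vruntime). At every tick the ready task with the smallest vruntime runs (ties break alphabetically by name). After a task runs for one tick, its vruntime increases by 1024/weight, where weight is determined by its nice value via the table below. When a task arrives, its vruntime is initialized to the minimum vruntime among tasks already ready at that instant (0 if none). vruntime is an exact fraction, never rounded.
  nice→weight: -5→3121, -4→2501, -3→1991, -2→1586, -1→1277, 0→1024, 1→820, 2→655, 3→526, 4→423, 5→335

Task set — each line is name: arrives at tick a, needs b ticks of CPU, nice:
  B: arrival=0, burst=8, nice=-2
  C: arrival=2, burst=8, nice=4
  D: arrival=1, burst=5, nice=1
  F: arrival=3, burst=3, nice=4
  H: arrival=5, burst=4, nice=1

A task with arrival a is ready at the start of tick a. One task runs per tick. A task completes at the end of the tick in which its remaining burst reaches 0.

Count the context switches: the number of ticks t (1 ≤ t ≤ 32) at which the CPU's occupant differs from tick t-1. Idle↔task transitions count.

t=0: vr[B=0] → run B
t=1: vr[B=512/793 D=512/793] → run B
t=2: vr[B=1024/793 C=512/793 D=512/793] → run C
t=3: vr[B=1024/793 C=1028608/335439 D=512/793 F=512/793] → run D
t=4: vr[B=1024/793 C=1028608/335439 D=307968/162565 F=512/793] → run F
t=5: vr[B=1024/793 C=1028608/335439 D=307968/162565 F=1028608/335439 H=1024/793] → run B
t=6: vr[B=1536/793 C=1028608/335439 D=307968/162565 F=1028608/335439 H=1024/793] → run H
t=7: vr[B=1536/793 C=1028608/335439 D=307968/162565 F=1028608/335439 H=412928/162565] → run D
t=8: vr[B=1536/793 C=1028608/335439 D=510976/162565 F=1028608/335439 H=412928/162565] → run B
t=9: vr[B=2048/793 C=1028608/335439 D=510976/162565 F=1028608/335439 H=412928/162565] → run H
t=10: vr[B=2048/793 C=1028608/335439 D=510976/162565 F=1028608/335439 H=615936/162565] → run B
t=11: vr[B=2560/793 C=1028608/335439 D=510976/162565 F=1028608/335439 H=615936/162565] → run C
t=12: vr[B=2560/793 C=1840640/335439 D=510976/162565 F=1028608/335439 H=615936/162565] → run F
t=13: vr[B=2560/793 C=1840640/335439 D=510976/162565 F=1840640/335439 H=615936/162565] → run D
t=14: vr[B=2560/793 C=1840640/335439 D=713984/162565 F=1840640/335439 H=615936/162565] → run B
t=15: vr[B=3072/793 C=1840640/335439 D=713984/162565 F=1840640/335439 H=615936/162565] → run H
t=16: vr[B=3072/793 C=1840640/335439 D=713984/162565 F=1840640/335439 H=818944/162565] → run B
t=17: vr[B=3584/793 C=1840640/335439 D=713984/162565 F=1840640/335439 H=818944/162565] → run D
t=18: vr[B=3584/793 C=1840640/335439 D=916992/162565 F=1840640/335439 H=818944/162565] → run B
t=19: vr[C=1840640/335439 D=916992/162565 F=1840640/335439 H=818944/162565] → run H
t=20: vr[C=1840640/335439 D=916992/162565 F=1840640/335439] → run C
t=21: vr[C=884224/111813 D=916992/162565 F=1840640/335439] → run F
t=22: vr[C=884224/111813 D=916992/162565] → run D
t=23: vr[C=884224/111813] → run C
t=24: vr[C=3464704/335439] → run C
t=25: vr[C=4276736/335439] → run C
t=26: vr[C=1696256/111813] → run C
t=27: vr[C=5900800/335439] → run C
t=28: (idle)
t=29: (idle)
t=30: (idle)
t=31: (idle)
t=32: (idle)

context switches = 23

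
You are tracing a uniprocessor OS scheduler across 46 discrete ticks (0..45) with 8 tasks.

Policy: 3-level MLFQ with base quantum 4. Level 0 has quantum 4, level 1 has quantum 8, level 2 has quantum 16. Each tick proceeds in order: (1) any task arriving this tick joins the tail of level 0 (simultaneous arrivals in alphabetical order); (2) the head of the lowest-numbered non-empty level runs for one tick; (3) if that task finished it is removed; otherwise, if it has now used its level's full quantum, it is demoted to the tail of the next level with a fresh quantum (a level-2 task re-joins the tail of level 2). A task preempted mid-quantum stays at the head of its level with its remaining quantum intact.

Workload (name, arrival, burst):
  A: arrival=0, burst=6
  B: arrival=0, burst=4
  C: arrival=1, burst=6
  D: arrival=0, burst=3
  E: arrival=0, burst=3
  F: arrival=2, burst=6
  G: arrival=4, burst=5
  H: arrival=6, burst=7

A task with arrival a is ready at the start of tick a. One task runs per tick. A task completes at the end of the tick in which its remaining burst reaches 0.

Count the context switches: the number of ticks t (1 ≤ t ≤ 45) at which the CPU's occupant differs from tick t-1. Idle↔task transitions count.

context switches = 13

t=0: L0/L1/L2 = ABDE/-/- → run A
t=1: L0/L1/L2 = ABDEC/-/- → run A
t=2: L0/L1/L2 = ABDECF/-/- → run A
t=3: L0/L1/L2 = ABDECF/-/- → run A
t=4: L0/L1/L2 = BDECFG/A/- → run B
t=5: L0/L1/L2 = BDECFG/A/- → run B
t=6: L0/L1/L2 = BDECFGH/A/- → run B
t=7: L0/L1/L2 = BDECFGH/A/- → run B
t=8: L0/L1/L2 = DECFGH/A/- → run D
t=9: L0/L1/L2 = DECFGH/A/- → run D
t=10: L0/L1/L2 = DECFGH/A/- → run D
t=11: L0/L1/L2 = ECFGH/A/- → run E
t=12: L0/L1/L2 = ECFGH/A/- → run E
t=13: L0/L1/L2 = ECFGH/A/- → run E
t=14: L0/L1/L2 = CFGH/A/- → run C
t=15: L0/L1/L2 = CFGH/A/- → run C
t=16: L0/L1/L2 = CFGH/A/- → run C
t=17: L0/L1/L2 = CFGH/A/- → run C
t=18: L0/L1/L2 = FGH/AC/- → run F
t=19: L0/L1/L2 = FGH/AC/- → run F
t=20: L0/L1/L2 = FGH/AC/- → run F
t=21: L0/L1/L2 = FGH/AC/- → run F
t=22: L0/L1/L2 = GH/ACF/- → run G
t=23: L0/L1/L2 = GH/ACF/- → run G
t=24: L0/L1/L2 = GH/ACF/- → run G
t=25: L0/L1/L2 = GH/ACF/- → run G
t=26: L0/L1/L2 = H/ACFG/- → run H
t=27: L0/L1/L2 = H/ACFG/- → run H
t=28: L0/L1/L2 = H/ACFG/- → run H
t=29: L0/L1/L2 = H/ACFG/- → run H
t=30: L0/L1/L2 = -/ACFGH/- → run A
t=31: L0/L1/L2 = -/ACFGH/- → run A
t=32: L0/L1/L2 = -/CFGH/- → run C
t=33: L0/L1/L2 = -/CFGH/- → run C
t=34: L0/L1/L2 = -/FGH/- → run F
t=35: L0/L1/L2 = -/FGH/- → run F
t=36: L0/L1/L2 = -/GH/- → run G
t=37: L0/L1/L2 = -/H/- → run H
t=38: L0/L1/L2 = -/H/- → run H
t=39: L0/L1/L2 = -/H/- → run H
t=40: (idle)
t=41: (idle)
t=42: (idle)
t=43: (idle)
t=44: (idle)
t=45: (idle)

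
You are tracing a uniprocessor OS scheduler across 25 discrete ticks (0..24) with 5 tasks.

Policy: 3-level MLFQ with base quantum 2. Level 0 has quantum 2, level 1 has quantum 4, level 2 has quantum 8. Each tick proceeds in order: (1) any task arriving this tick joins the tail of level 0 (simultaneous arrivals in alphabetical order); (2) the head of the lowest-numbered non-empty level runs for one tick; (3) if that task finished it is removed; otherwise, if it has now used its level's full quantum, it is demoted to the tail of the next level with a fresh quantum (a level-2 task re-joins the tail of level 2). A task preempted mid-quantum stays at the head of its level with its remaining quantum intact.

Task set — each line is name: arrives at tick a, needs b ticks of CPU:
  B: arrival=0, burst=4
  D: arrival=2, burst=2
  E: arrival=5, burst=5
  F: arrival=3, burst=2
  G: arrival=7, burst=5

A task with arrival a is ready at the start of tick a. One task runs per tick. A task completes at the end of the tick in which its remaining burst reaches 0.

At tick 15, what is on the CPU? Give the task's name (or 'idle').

t=0: L0/L1/L2 = B/-/- → run B
t=1: L0/L1/L2 = B/-/- → run B
t=2: L0/L1/L2 = D/B/- → run D
t=3: L0/L1/L2 = DF/B/- → run D
t=4: L0/L1/L2 = F/B/- → run F
t=5: L0/L1/L2 = FE/B/- → run F
t=6: L0/L1/L2 = E/B/- → run E
t=7: L0/L1/L2 = EG/B/- → run E
t=8: L0/L1/L2 = G/BE/- → run G
t=9: L0/L1/L2 = G/BE/- → run G
t=10: L0/L1/L2 = -/BEG/- → run B
t=11: L0/L1/L2 = -/BEG/- → run B
t=12: L0/L1/L2 = -/EG/- → run E
t=13: L0/L1/L2 = -/EG/- → run E
t=14: L0/L1/L2 = -/EG/- → run E
t=15: L0/L1/L2 = -/G/- → run G
t=16: L0/L1/L2 = -/G/- → run G
t=17: L0/L1/L2 = -/G/- → run G
t=18: (idle)
t=19: (idle)
t=20: (idle)
t=21: (idle)
t=22: (idle)
t=23: (idle)
t=24: (idle)

running at tick 15 = G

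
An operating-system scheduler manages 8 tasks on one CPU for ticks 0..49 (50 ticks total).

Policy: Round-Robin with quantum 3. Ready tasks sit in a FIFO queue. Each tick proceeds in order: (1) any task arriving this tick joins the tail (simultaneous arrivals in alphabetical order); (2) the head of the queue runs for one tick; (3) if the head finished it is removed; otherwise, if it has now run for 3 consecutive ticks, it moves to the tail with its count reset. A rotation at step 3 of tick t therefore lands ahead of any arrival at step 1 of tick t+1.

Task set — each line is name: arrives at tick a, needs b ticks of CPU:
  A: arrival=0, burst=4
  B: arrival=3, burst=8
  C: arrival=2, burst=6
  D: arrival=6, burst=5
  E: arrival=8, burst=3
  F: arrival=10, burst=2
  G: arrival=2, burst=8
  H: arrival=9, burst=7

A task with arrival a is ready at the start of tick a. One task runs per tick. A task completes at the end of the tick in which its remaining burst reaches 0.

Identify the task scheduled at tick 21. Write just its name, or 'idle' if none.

running at tick 21 = E

t=0: queue=[A] q_used=0 → run A
t=1: queue=[A] q_used=1 → run A
t=2: queue=[A,C,G] q_used=2 → run A
t=3: queue=[C,G,A,B] q_used=0 → run C
t=4: queue=[C,G,A,B] q_used=1 → run C
t=5: queue=[C,G,A,B] q_used=2 → run C
t=6: queue=[G,A,B,C,D] q_used=0 → run G
t=7: queue=[G,A,B,C,D] q_used=1 → run G
t=8: queue=[G,A,B,C,D,E] q_used=2 → run G
t=9: queue=[A,B,C,D,E,G,H] q_used=0 → run A
t=10: queue=[B,C,D,E,G,H,F] q_used=0 → run B
t=11: queue=[B,C,D,E,G,H,F] q_used=1 → run B
t=12: queue=[B,C,D,E,G,H,F] q_used=2 → run B
t=13: queue=[C,D,E,G,H,F,B] q_used=0 → run C
t=14: queue=[C,D,E,G,H,F,B] q_used=1 → run C
t=15: queue=[C,D,E,G,H,F,B] q_used=2 → run C
t=16: queue=[D,E,G,H,F,B] q_used=0 → run D
t=17: queue=[D,E,G,H,F,B] q_used=1 → run D
t=18: queue=[D,E,G,H,F,B] q_used=2 → run D
t=19: queue=[E,G,H,F,B,D] q_used=0 → run E
t=20: queue=[E,G,H,F,B,D] q_used=1 → run E
t=21: queue=[E,G,H,F,B,D] q_used=2 → run E
t=22: queue=[G,H,F,B,D] q_used=0 → run G
t=23: queue=[G,H,F,B,D] q_used=1 → run G
t=24: queue=[G,H,F,B,D] q_used=2 → run G
t=25: queue=[H,F,B,D,G] q_used=0 → run H
t=26: queue=[H,F,B,D,G] q_used=1 → run H
t=27: queue=[H,F,B,D,G] q_used=2 → run H
t=28: queue=[F,B,D,G,H] q_used=0 → run F
t=29: queue=[F,B,D,G,H] q_used=1 → run F
t=30: queue=[B,D,G,H] q_used=0 → run B
t=31: queue=[B,D,G,H] q_used=1 → run B
t=32: queue=[B,D,G,H] q_used=2 → run B
t=33: queue=[D,G,H,B] q_used=0 → run D
t=34: queue=[D,G,H,B] q_used=1 → run D
t=35: queue=[G,H,B] q_used=0 → run G
t=36: queue=[G,H,B] q_used=1 → run G
t=37: queue=[H,B] q_used=0 → run H
t=38: queue=[H,B] q_used=1 → run H
t=39: queue=[H,B] q_used=2 → run H
t=40: queue=[B,H] q_used=0 → run B
t=41: queue=[B,H] q_used=1 → run B
t=42: queue=[H] q_used=0 → run H
t=43: (idle)
t=44: (idle)
t=45: (idle)
t=46: (idle)
t=47: (idle)
t=48: (idle)
t=49: (idle)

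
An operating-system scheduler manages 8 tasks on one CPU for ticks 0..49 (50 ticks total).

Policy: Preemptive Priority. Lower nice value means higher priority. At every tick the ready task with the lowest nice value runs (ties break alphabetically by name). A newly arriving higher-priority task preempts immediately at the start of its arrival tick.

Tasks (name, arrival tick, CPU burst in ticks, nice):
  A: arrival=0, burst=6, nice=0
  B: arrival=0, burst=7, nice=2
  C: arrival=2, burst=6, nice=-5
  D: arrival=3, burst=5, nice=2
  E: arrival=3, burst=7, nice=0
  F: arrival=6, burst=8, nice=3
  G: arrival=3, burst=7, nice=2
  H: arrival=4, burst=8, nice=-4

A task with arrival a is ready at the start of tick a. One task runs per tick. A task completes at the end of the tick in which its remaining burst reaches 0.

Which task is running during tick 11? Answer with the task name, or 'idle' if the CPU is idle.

t=0: ready={A,B} → run A
t=1: ready={A,B} → run A
t=2: ready={A,B,C} → run C
t=3: ready={A,B,C,D,E,G} → run C
t=4: ready={A,B,C,D,E,G,H} → run C
t=5: ready={A,B,C,D,E,G,H} → run C
t=6: ready={A,B,C,D,E,F,G,H} → run C
t=7: ready={A,B,C,D,E,F,G,H} → run C
t=8: ready={A,B,D,E,F,G,H} → run H
t=9: ready={A,B,D,E,F,G,H} → run H
t=10: ready={A,B,D,E,F,G,H} → run H
t=11: ready={A,B,D,E,F,G,H} → run H
t=12: ready={A,B,D,E,F,G,H} → run H
t=13: ready={A,B,D,E,F,G,H} → run H
t=14: ready={A,B,D,E,F,G,H} → run H
t=15: ready={A,B,D,E,F,G,H} → run H
t=16: ready={A,B,D,E,F,G} → run A
t=17: ready={A,B,D,E,F,G} → run A
t=18: ready={A,B,D,E,F,G} → run A
t=19: ready={A,B,D,E,F,G} → run A
t=20: ready={B,D,E,F,G} → run E
t=21: ready={B,D,E,F,G} → run E
t=22: ready={B,D,E,F,G} → run E
t=23: ready={B,D,E,F,G} → run E
t=24: ready={B,D,E,F,G} → run E
t=25: ready={B,D,E,F,G} → run E
t=26: ready={B,D,E,F,G} → run E
t=27: ready={B,D,F,G} → run B
t=28: ready={B,D,F,G} → run B
t=29: ready={B,D,F,G} → run B
t=30: ready={B,D,F,G} → run B
t=31: ready={B,D,F,G} → run B
t=32: ready={B,D,F,G} → run B
t=33: ready={B,D,F,G} → run B
t=34: ready={D,F,G} → run D
t=35: ready={D,F,G} → run D
t=36: ready={D,F,G} → run D
t=37: ready={D,F,G} → run D
t=38: ready={D,F,G} → run D
t=39: ready={F,G} → run G
t=40: ready={F,G} → run G
t=41: ready={F,G} → run G
t=42: ready={F,G} → run G
t=43: ready={F,G} → run G
t=44: ready={F,G} → run G
t=45: ready={F,G} → run G
t=46: ready={F} → run F
t=47: ready={F} → run F
t=48: ready={F} → run F
t=49: ready={F} → run F

running at tick 11 = H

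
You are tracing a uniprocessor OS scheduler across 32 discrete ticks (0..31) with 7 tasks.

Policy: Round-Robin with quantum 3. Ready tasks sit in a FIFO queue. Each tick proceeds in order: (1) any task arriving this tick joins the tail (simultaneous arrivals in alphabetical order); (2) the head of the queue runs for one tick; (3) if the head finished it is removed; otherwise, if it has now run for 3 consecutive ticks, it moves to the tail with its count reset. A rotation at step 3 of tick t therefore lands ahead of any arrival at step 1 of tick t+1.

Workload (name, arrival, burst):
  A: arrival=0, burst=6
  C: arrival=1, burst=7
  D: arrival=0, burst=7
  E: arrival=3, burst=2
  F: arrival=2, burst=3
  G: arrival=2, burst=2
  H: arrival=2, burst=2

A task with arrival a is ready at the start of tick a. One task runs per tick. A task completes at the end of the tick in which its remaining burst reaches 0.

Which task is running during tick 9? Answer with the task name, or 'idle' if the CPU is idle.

t=0: queue=[A,D] q_used=0 → run A
t=1: queue=[A,D,C] q_used=1 → run A
t=2: queue=[A,D,C,F,G,H] q_used=2 → run A
t=3: queue=[D,C,F,G,H,A,E] q_used=0 → run D
t=4: queue=[D,C,F,G,H,A,E] q_used=1 → run D
t=5: queue=[D,C,F,G,H,A,E] q_used=2 → run D
t=6: queue=[C,F,G,H,A,E,D] q_used=0 → run C
t=7: queue=[C,F,G,H,A,E,D] q_used=1 → run C
t=8: queue=[C,F,G,H,A,E,D] q_used=2 → run C
t=9: queue=[F,G,H,A,E,D,C] q_used=0 → run F
t=10: queue=[F,G,H,A,E,D,C] q_used=1 → run F
t=11: queue=[F,G,H,A,E,D,C] q_used=2 → run F
t=12: queue=[G,H,A,E,D,C] q_used=0 → run G
t=13: queue=[G,H,A,E,D,C] q_used=1 → run G
t=14: queue=[H,A,E,D,C] q_used=0 → run H
t=15: queue=[H,A,E,D,C] q_used=1 → run H
t=16: queue=[A,E,D,C] q_used=0 → run A
t=17: queue=[A,E,D,C] q_used=1 → run A
t=18: queue=[A,E,D,C] q_used=2 → run A
t=19: queue=[E,D,C] q_used=0 → run E
t=20: queue=[E,D,C] q_used=1 → run E
t=21: queue=[D,C] q_used=0 → run D
t=22: queue=[D,C] q_used=1 → run D
t=23: queue=[D,C] q_used=2 → run D
t=24: queue=[C,D] q_used=0 → run C
t=25: queue=[C,D] q_used=1 → run C
t=26: queue=[C,D] q_used=2 → run C
t=27: queue=[D,C] q_used=0 → run D
t=28: queue=[C] q_used=0 → run C
t=29: (idle)
t=30: (idle)
t=31: (idle)

running at tick 9 = F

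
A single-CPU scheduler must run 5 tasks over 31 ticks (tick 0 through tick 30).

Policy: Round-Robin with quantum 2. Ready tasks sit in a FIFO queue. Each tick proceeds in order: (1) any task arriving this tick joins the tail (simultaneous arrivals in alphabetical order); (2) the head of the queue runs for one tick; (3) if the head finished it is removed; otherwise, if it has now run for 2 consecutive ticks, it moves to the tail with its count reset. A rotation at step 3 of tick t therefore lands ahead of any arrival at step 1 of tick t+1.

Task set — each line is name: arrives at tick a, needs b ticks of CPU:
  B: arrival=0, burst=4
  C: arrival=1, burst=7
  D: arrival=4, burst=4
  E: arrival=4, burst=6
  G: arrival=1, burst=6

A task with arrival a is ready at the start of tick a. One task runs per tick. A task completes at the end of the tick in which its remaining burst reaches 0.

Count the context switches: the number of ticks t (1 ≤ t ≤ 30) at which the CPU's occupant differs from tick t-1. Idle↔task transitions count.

context switches = 14

t=0: queue=[B] q_used=0 → run B
t=1: queue=[B,C,G] q_used=1 → run B
t=2: queue=[C,G,B] q_used=0 → run C
t=3: queue=[C,G,B] q_used=1 → run C
t=4: queue=[G,B,C,D,E] q_used=0 → run G
t=5: queue=[G,B,C,D,E] q_used=1 → run G
t=6: queue=[B,C,D,E,G] q_used=0 → run B
t=7: queue=[B,C,D,E,G] q_used=1 → run B
t=8: queue=[C,D,E,G] q_used=0 → run C
t=9: queue=[C,D,E,G] q_used=1 → run C
t=10: queue=[D,E,G,C] q_used=0 → run D
t=11: queue=[D,E,G,C] q_used=1 → run D
t=12: queue=[E,G,C,D] q_used=0 → run E
t=13: queue=[E,G,C,D] q_used=1 → run E
t=14: queue=[G,C,D,E] q_used=0 → run G
t=15: queue=[G,C,D,E] q_used=1 → run G
t=16: queue=[C,D,E,G] q_used=0 → run C
t=17: queue=[C,D,E,G] q_used=1 → run C
t=18: queue=[D,E,G,C] q_used=0 → run D
t=19: queue=[D,E,G,C] q_used=1 → run D
t=20: queue=[E,G,C] q_used=0 → run E
t=21: queue=[E,G,C] q_used=1 → run E
t=22: queue=[G,C,E] q_used=0 → run G
t=23: queue=[G,C,E] q_used=1 → run G
t=24: queue=[C,E] q_used=0 → run C
t=25: queue=[E] q_used=0 → run E
t=26: queue=[E] q_used=1 → run E
t=27: (idle)
t=28: (idle)
t=29: (idle)
t=30: (idle)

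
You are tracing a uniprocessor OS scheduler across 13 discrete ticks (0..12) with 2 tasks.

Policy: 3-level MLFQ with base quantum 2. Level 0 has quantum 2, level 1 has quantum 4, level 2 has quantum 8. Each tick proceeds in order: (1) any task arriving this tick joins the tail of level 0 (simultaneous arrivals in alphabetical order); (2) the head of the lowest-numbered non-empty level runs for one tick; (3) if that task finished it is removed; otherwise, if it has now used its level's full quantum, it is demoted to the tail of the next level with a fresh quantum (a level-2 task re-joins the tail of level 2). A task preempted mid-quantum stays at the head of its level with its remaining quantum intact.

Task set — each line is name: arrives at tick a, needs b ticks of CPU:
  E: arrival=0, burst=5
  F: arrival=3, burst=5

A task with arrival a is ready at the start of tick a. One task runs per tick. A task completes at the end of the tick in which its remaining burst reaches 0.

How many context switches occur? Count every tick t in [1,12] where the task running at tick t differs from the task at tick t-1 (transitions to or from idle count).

t=0: L0/L1/L2 = E/-/- → run E
t=1: L0/L1/L2 = E/-/- → run E
t=2: L0/L1/L2 = -/E/- → run E
t=3: L0/L1/L2 = F/E/- → run F
t=4: L0/L1/L2 = F/E/- → run F
t=5: L0/L1/L2 = -/EF/- → run E
t=6: L0/L1/L2 = -/EF/- → run E
t=7: L0/L1/L2 = -/F/- → run F
t=8: L0/L1/L2 = -/F/- → run F
t=9: L0/L1/L2 = -/F/- → run F
t=10: (idle)
t=11: (idle)
t=12: (idle)

context switches = 4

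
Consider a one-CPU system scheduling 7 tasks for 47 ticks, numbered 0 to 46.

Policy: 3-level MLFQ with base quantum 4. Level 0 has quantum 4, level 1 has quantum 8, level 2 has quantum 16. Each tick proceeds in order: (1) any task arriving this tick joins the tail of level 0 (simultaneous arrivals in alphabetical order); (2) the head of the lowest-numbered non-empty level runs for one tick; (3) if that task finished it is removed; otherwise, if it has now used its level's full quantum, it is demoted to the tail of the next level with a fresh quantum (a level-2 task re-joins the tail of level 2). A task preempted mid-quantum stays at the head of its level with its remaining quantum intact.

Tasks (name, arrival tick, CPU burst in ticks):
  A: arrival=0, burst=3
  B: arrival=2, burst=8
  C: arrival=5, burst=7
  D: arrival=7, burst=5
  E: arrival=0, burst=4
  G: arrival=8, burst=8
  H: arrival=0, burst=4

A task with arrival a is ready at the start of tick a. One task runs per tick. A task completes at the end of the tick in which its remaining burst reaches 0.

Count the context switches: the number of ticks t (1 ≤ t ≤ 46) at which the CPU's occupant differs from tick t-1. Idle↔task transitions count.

context switches = 11

t=0: L0/L1/L2 = AEH/-/- → run A
t=1: L0/L1/L2 = AEH/-/- → run A
t=2: L0/L1/L2 = AEHB/-/- → run A
t=3: L0/L1/L2 = EHB/-/- → run E
t=4: L0/L1/L2 = EHB/-/- → run E
t=5: L0/L1/L2 = EHBC/-/- → run E
t=6: L0/L1/L2 = EHBC/-/- → run E
t=7: L0/L1/L2 = HBCD/-/- → run H
t=8: L0/L1/L2 = HBCDG/-/- → run H
t=9: L0/L1/L2 = HBCDG/-/- → run H
t=10: L0/L1/L2 = HBCDG/-/- → run H
t=11: L0/L1/L2 = BCDG/-/- → run B
t=12: L0/L1/L2 = BCDG/-/- → run B
t=13: L0/L1/L2 = BCDG/-/- → run B
t=14: L0/L1/L2 = BCDG/-/- → run B
t=15: L0/L1/L2 = CDG/B/- → run C
t=16: L0/L1/L2 = CDG/B/- → run C
t=17: L0/L1/L2 = CDG/B/- → run C
t=18: L0/L1/L2 = CDG/B/- → run C
t=19: L0/L1/L2 = DG/BC/- → run D
t=20: L0/L1/L2 = DG/BC/- → run D
t=21: L0/L1/L2 = DG/BC/- → run D
t=22: L0/L1/L2 = DG/BC/- → run D
t=23: L0/L1/L2 = G/BCD/- → run G
t=24: L0/L1/L2 = G/BCD/- → run G
t=25: L0/L1/L2 = G/BCD/- → run G
t=26: L0/L1/L2 = G/BCD/- → run G
t=27: L0/L1/L2 = -/BCDG/- → run B
t=28: L0/L1/L2 = -/BCDG/- → run B
t=29: L0/L1/L2 = -/BCDG/- → run B
t=30: L0/L1/L2 = -/BCDG/- → run B
t=31: L0/L1/L2 = -/CDG/- → run C
t=32: L0/L1/L2 = -/CDG/- → run C
t=33: L0/L1/L2 = -/CDG/- → run C
t=34: L0/L1/L2 = -/DG/- → run D
t=35: L0/L1/L2 = -/G/- → run G
t=36: L0/L1/L2 = -/G/- → run G
t=37: L0/L1/L2 = -/G/- → run G
t=38: L0/L1/L2 = -/G/- → run G
t=39: (idle)
t=40: (idle)
t=41: (idle)
t=42: (idle)
t=43: (idle)
t=44: (idle)
t=45: (idle)
t=46: (idle)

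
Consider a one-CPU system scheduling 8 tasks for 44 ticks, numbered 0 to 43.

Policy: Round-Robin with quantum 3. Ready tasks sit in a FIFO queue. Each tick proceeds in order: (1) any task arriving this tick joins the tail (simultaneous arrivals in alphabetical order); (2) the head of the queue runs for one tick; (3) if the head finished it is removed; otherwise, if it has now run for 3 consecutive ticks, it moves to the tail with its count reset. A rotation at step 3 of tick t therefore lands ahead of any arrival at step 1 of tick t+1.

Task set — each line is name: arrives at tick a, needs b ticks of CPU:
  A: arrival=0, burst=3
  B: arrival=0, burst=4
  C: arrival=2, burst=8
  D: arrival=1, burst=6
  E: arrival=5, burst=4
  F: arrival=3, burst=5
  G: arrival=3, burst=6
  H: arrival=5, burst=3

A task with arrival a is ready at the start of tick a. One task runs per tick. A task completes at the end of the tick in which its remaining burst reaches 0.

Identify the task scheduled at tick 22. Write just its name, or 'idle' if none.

running at tick 22 = H

t=0: queue=[A,B] q_used=0 → run A
t=1: queue=[A,B,D] q_used=1 → run A
t=2: queue=[A,B,D,C] q_used=2 → run A
t=3: queue=[B,D,C,F,G] q_used=0 → run B
t=4: queue=[B,D,C,F,G] q_used=1 → run B
t=5: queue=[B,D,C,F,G,E,H] q_used=2 → run B
t=6: queue=[D,C,F,G,E,H,B] q_used=0 → run D
t=7: queue=[D,C,F,G,E,H,B] q_used=1 → run D
t=8: queue=[D,C,F,G,E,H,B] q_used=2 → run D
t=9: queue=[C,F,G,E,H,B,D] q_used=0 → run C
t=10: queue=[C,F,G,E,H,B,D] q_used=1 → run C
t=11: queue=[C,F,G,E,H,B,D] q_used=2 → run C
t=12: queue=[F,G,E,H,B,D,C] q_used=0 → run F
t=13: queue=[F,G,E,H,B,D,C] q_used=1 → run F
t=14: queue=[F,G,E,H,B,D,C] q_used=2 → run F
t=15: queue=[G,E,H,B,D,C,F] q_used=0 → run G
t=16: queue=[G,E,H,B,D,C,F] q_used=1 → run G
t=17: queue=[G,E,H,B,D,C,F] q_used=2 → run G
t=18: queue=[E,H,B,D,C,F,G] q_used=0 → run E
t=19: queue=[E,H,B,D,C,F,G] q_used=1 → run E
t=20: queue=[E,H,B,D,C,F,G] q_used=2 → run E
t=21: queue=[H,B,D,C,F,G,E] q_used=0 → run H
t=22: queue=[H,B,D,C,F,G,E] q_used=1 → run H
t=23: queue=[H,B,D,C,F,G,E] q_used=2 → run H
t=24: queue=[B,D,C,F,G,E] q_used=0 → run B
t=25: queue=[D,C,F,G,E] q_used=0 → run D
t=26: queue=[D,C,F,G,E] q_used=1 → run D
t=27: queue=[D,C,F,G,E] q_used=2 → run D
t=28: queue=[C,F,G,E] q_used=0 → run C
t=29: queue=[C,F,G,E] q_used=1 → run C
t=30: queue=[C,F,G,E] q_used=2 → run C
t=31: queue=[F,G,E,C] q_used=0 → run F
t=32: queue=[F,G,E,C] q_used=1 → run F
t=33: queue=[G,E,C] q_used=0 → run G
t=34: queue=[G,E,C] q_used=1 → run G
t=35: queue=[G,E,C] q_used=2 → run G
t=36: queue=[E,C] q_used=0 → run E
t=37: queue=[C] q_used=0 → run C
t=38: queue=[C] q_used=1 → run C
t=39: (idle)
t=40: (idle)
t=41: (idle)
t=42: (idle)
t=43: (idle)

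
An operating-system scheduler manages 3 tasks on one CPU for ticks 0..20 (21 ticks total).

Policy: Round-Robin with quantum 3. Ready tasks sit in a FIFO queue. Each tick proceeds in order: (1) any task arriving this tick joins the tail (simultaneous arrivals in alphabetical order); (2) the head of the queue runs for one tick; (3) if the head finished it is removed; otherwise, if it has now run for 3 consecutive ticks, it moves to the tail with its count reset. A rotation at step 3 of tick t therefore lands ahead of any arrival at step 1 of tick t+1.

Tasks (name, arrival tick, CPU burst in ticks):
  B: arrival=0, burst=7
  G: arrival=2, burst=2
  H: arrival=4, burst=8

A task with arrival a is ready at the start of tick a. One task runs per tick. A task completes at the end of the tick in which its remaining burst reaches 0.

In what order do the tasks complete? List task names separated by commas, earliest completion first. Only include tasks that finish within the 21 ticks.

t=0: queue=[B] q_used=0 → run B
t=1: queue=[B] q_used=1 → run B
t=2: queue=[B,G] q_used=2 → run B
t=3: queue=[G,B] q_used=0 → run G
t=4: queue=[G,B,H] q_used=1 → run G
t=5: queue=[B,H] q_used=0 → run B
t=6: queue=[B,H] q_used=1 → run B
t=7: queue=[B,H] q_used=2 → run B
t=8: queue=[H,B] q_used=0 → run H
t=9: queue=[H,B] q_used=1 → run H
t=10: queue=[H,B] q_used=2 → run H
t=11: queue=[B,H] q_used=0 → run B
t=12: queue=[H] q_used=0 → run H
t=13: queue=[H] q_used=1 → run H
t=14: queue=[H] q_used=2 → run H
t=15: queue=[H] q_used=0 → run H
t=16: queue=[H] q_used=1 → run H
t=17: (idle)
t=18: (idle)
t=19: (idle)
t=20: (idle)

completion order = G, B, H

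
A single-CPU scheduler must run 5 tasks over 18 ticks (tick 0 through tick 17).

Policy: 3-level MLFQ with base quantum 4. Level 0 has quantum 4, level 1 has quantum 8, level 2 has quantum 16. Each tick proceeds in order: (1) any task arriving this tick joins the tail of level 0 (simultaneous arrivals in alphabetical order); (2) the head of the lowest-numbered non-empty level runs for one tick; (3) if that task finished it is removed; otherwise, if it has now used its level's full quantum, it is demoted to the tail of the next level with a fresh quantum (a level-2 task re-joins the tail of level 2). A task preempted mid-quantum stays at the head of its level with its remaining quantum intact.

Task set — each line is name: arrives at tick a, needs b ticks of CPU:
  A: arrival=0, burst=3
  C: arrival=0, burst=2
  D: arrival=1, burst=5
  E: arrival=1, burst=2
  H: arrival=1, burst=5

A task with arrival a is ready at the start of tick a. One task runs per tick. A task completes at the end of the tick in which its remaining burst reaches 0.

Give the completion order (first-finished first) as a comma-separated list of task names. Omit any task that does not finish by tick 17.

t=0: L0/L1/L2 = AC/-/- → run A
t=1: L0/L1/L2 = ACDEH/-/- → run A
t=2: L0/L1/L2 = ACDEH/-/- → run A
t=3: L0/L1/L2 = CDEH/-/- → run C
t=4: L0/L1/L2 = CDEH/-/- → run C
t=5: L0/L1/L2 = DEH/-/- → run D
t=6: L0/L1/L2 = DEH/-/- → run D
t=7: L0/L1/L2 = DEH/-/- → run D
t=8: L0/L1/L2 = DEH/-/- → run D
t=9: L0/L1/L2 = EH/D/- → run E
t=10: L0/L1/L2 = EH/D/- → run E
t=11: L0/L1/L2 = H/D/- → run H
t=12: L0/L1/L2 = H/D/- → run H
t=13: L0/L1/L2 = H/D/- → run H
t=14: L0/L1/L2 = H/D/- → run H
t=15: L0/L1/L2 = -/DH/- → run D
t=16: L0/L1/L2 = -/H/- → run H
t=17: (idle)

completion order = A, C, E, D, H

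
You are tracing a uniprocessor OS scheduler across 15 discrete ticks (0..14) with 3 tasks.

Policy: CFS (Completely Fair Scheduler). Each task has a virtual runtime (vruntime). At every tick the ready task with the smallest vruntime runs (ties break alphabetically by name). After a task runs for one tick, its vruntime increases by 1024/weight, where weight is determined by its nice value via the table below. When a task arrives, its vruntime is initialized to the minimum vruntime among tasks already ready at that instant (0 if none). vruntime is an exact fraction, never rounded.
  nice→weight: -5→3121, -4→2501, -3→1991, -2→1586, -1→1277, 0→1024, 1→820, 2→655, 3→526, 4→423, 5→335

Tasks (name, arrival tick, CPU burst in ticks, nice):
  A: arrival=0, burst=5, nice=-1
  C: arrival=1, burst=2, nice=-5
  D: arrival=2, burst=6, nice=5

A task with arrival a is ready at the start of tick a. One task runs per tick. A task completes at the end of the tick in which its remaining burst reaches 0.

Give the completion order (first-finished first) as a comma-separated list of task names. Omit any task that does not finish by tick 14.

t=0: vr[A=0] → run A
t=1: vr[A=1024/1277 C=1024/1277] → run A
t=2: vr[A=2048/1277 C=1024/1277 D=1024/1277] → run C
t=3: vr[A=2048/1277 C=4503552/3985517 D=1024/1277] → run D
t=4: vr[A=2048/1277 C=4503552/3985517 D=1650688/427795] → run C
t=5: vr[A=2048/1277 D=1650688/427795] → run A
t=6: vr[A=3072/1277 D=1650688/427795] → run A
t=7: vr[A=4096/1277 D=1650688/427795] → run A
t=8: vr[D=1650688/427795] → run D
t=9: vr[D=2958336/427795] → run D
t=10: vr[D=4265984/427795] → run D
t=11: vr[D=5573632/427795] → run D
t=12: vr[D=1376256/85559] → run D
t=13: (idle)
t=14: (idle)

completion order = C, A, D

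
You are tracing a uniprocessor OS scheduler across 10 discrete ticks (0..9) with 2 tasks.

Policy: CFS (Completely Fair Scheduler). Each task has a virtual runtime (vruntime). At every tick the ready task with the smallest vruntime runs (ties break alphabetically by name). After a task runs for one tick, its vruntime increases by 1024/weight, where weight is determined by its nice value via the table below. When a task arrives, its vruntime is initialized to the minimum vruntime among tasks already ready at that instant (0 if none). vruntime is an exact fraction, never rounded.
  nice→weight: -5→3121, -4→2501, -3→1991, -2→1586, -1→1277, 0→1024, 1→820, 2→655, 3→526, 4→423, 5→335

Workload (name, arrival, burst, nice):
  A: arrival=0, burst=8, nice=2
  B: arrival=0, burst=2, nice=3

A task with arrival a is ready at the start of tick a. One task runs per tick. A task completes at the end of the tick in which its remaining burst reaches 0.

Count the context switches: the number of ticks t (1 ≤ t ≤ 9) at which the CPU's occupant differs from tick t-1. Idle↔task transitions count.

t=0: vr[A=0 B=0] → run A
t=1: vr[A=1024/655 B=0] → run B
t=2: vr[A=1024/655 B=512/263] → run A
t=3: vr[A=2048/655 B=512/263] → run B
t=4: vr[A=2048/655] → run A
t=5: vr[A=3072/655] → run A
t=6: vr[A=4096/655] → run A
t=7: vr[A=1024/131] → run A
t=8: vr[A=6144/655] → run A
t=9: vr[A=7168/655] → run A

context switches = 4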